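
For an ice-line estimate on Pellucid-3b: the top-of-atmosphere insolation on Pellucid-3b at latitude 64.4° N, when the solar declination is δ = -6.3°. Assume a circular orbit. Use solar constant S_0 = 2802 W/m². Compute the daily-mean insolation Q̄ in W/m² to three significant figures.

Q̄ ≈ 255 W/m²

cos h₀ = −tan(+64.4°) tan(-6.300°) = 0.2304, h₀ = 1.3383 rad.
Bracket: h₀ sin ϕ sin δ + cos ϕ cos δ sin h₀ = 1.3383×0.90183×-0.10973 + 0.43209×0.99396×0.97309 = -0.132435 + 0.417923 = 0.285488.
Q̄ = (S_0/π) × [bracket] = (2802/π) × 0.285488 = 254.6 W/m².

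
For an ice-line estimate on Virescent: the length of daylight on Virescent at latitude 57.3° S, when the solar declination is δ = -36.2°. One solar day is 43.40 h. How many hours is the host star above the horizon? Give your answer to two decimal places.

Sunrise equation: cos H₀ = −tan φ · tan δ = -1.1400 ≤ −1, so the host star never sets (polar day) and H₀ = π.
Daylight = 2H₀/(2π) × 43.40 h = (3.1416/π) × 43.40 = 43.40 h.

43.40 h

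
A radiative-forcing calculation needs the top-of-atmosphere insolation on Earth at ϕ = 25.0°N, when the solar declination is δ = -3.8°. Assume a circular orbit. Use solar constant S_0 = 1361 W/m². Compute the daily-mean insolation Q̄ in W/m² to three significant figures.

cos h₀ = −tan(+25.0°) tan(-3.800°) = 0.0310, h₀ = 1.5398 rad.
Bracket: h₀ sin ϕ sin δ + cos ϕ cos δ sin h₀ = 1.5398×0.42262×-0.06627 + 0.90631×0.99780×0.99952 = -0.043125 + 0.903882 = 0.860757.
Q̄ = (S_0/π) × [bracket] = (1361/π) × 0.860757 = 372.9 W/m².

Q̄ ≈ 373 W/m²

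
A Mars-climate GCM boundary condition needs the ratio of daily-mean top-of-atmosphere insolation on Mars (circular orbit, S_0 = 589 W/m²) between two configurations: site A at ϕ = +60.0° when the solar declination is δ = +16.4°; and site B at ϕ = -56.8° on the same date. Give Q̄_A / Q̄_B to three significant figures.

Q̄_A / Q̄_B ≈ 4.45

— Configuration A (ϕ=+60.0°):
cos h₀ = −tan(+60.0°) tan(+16.400°) = -0.5098, h₀ = 2.1057 rad.
Bracket: h₀ sin ϕ sin δ + cos ϕ cos δ sin h₀ = 2.1057×0.86603×0.28234 + 0.50000×0.95931×0.86031 = 0.514875 + 0.412652 = 0.927527.
Q̄ = (S_0/π) × [bracket] = (589/π) × 0.927527 = 173.90 W/m².
— Configuration B (ϕ=-56.8°):
cos h₀ = −tan(-56.8°) tan(+16.400°) = 0.4498, h₀ = 1.1043 rad.
Bracket: h₀ sin ϕ sin δ + cos ϕ cos δ sin h₀ = 1.1043×-0.83676×0.28234 + 0.54756×0.95931×0.89315 = -0.260892 + 0.469154 = 0.208262.
Q̄ = (S_0/π) × [bracket] = (589/π) × 0.208262 = 39.046 W/m².
Ratio Q̄_A / Q̄_B = 173.90 / 39.046 = 4.454.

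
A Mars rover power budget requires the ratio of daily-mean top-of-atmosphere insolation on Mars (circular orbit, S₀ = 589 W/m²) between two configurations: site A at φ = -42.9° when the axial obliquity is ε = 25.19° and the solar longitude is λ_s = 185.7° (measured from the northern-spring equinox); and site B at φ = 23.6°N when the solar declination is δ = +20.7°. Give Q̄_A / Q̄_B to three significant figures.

Q̄_A / Q̄_B ≈ 0.713

— Configuration A (φ=-42.9°):
Solar declination: sin δ = sin ε · sin λ_s = sin 25.19° × sin 185.7° = -0.04227, so δ = -2.423°.
cos H₀ = −tan(-42.9°) tan(-2.423°) = -0.0393, H₀ = 1.6101 rad.
Bracket: H₀ sin φ sin δ + cos φ cos δ sin H₀ = 1.6101×-0.68072×-0.04227 + 0.73254×0.99911×0.99923 = 0.046329 + 0.731324 = 0.777653.
Q̄ = (S₀/π) × [bracket] = (589/π) × 0.777653 = 145.80 W/m².
— Configuration B (φ=+23.6°):
cos H₀ = −tan(+23.6°) tan(+20.700°) = -0.1651, H₀ = 1.7366 rad.
Bracket: H₀ sin φ sin δ + cos φ cos δ sin H₀ = 1.7366×0.40035×0.35347 + 0.91636×0.93544×0.98628 = 0.245749 + 0.845439 = 1.091188.
Q̄ = (S₀/π) × [bracket] = (589/π) × 1.091188 = 204.58 W/m².
Ratio Q̄_A / Q̄_B = 145.80 / 204.58 = 0.7127.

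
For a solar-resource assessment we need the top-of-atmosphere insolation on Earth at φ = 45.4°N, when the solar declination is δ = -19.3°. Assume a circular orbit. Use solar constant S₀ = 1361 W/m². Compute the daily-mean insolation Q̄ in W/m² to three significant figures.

cos H₀ = −tan(+45.4°) tan(-19.300°) = 0.3551, H₀ = 1.2078 rad.
Bracket: H₀ sin φ sin δ + cos φ cos δ sin H₀ = 1.2078×0.71203×-0.33051 + 0.70215×0.94380×0.93482 = -0.284235 + 0.619495 = 0.335260.
Q̄ = (S₀/π) × [bracket] = (1361/π) × 0.335260 = 145.2 W/m².

Q̄ ≈ 145 W/m²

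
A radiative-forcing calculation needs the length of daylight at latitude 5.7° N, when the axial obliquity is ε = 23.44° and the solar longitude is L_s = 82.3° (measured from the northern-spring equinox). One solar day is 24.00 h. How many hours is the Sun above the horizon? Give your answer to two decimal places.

Solar declination: sin δ = sin ε · sin L_s = sin 23.44° × sin 82.3° = 0.39420, so δ = +23.216°.
cos h₀ = −tan ϕ · tan δ = −tan(+5.7°) × tan(+23.216°) = -0.0428, so h₀ = 1.6136 rad = 92.45°.
Daylight = 2h₀/(2π) × 24.00 h = (1.6136/π) × 24.00 = 12.33 h.

12.33 h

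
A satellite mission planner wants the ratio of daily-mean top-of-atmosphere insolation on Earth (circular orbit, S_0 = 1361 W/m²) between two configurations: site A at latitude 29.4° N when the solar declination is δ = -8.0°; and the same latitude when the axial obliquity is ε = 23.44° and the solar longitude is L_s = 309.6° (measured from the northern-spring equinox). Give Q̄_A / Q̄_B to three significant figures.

— Configuration A (ϕ=+29.4°):
cos h₀ = −tan(+29.4°) tan(-8.000°) = 0.0792, h₀ = 1.4915 rad.
Bracket: h₀ sin ϕ sin δ + cos ϕ cos δ sin h₀ = 1.4915×0.49090×-0.13917 + 0.87121×0.99027×0.99686 = -0.101897 + 0.860024 = 0.758127.
Q̄ = (S_0/π) × [bracket] = (1361/π) × 0.758127 = 328.44 W/m².
— Configuration B (ϕ=+29.4°):
Solar declination: sin δ = sin ε · sin L_s = sin 23.44° × sin 309.6° = -0.30650, so δ = -17.849°.
cos h₀ = −tan(+29.4°) tan(-17.849°) = 0.1814, h₀ = 1.3883 rad.
Bracket: h₀ sin ϕ sin δ + cos ϕ cos δ sin h₀ = 1.3883×0.49090×-0.30650 + 0.87121×0.95187×0.98340 = -0.208885 + 0.815513 = 0.606628.
Q̄ = (S_0/π) × [bracket] = (1361/π) × 0.606628 = 262.80 W/m².
Ratio Q̄_A / Q̄_B = 328.44 / 262.80 = 1.250.

Q̄_A / Q̄_B ≈ 1.25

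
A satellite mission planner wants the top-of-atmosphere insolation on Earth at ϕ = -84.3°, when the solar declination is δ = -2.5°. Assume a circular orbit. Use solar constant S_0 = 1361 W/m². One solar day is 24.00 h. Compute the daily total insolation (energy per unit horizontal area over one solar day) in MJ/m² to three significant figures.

6.63 MJ/m²

cos h₀ = −tan(-84.3°) tan(-2.500°) = -0.4374, h₀ = 2.0235 rad.
Bracket: h₀ sin ϕ sin δ + cos ϕ cos δ sin h₀ = 2.0235×-0.99506×-0.04362 + 0.09932×0.99905×0.89925 = 0.087829 + 0.089229 = 0.177058.
Q̄ = (S_0/π) × [bracket] = (1361/π) × 0.177058 = 76.705 W/m².
Daily total = Q̄ × 24.00 h × 3600 s/h = 76.705 × 24.00 × 3600 / 10⁶ = 6.627 MJ/m².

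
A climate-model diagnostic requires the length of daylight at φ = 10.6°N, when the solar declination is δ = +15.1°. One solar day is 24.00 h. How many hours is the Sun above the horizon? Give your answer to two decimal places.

cos H₀ = −tan φ · tan δ = −tan(+10.6°) × tan(+15.100°) = -0.0505, so H₀ = 1.6213 rad = 92.89°.
Daylight = 2H₀/(2π) × 24.00 h = (1.6213/π) × 24.00 = 12.39 h.

12.39 h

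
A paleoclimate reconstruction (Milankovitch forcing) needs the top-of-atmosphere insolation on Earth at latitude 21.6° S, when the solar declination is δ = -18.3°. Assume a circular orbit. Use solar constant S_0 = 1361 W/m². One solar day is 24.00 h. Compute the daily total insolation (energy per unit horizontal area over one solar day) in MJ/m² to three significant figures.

cos h₀ = −tan(-21.6°) tan(-18.300°) = -0.1309, h₀ = 1.7021 rad.
Bracket: h₀ sin ϕ sin δ + cos ϕ cos δ sin h₀ = 1.7021×-0.36812×-0.31399 + 0.92978×0.94943×0.99139 = 0.196739 + 0.875160 = 1.071899.
Q̄ = (S_0/π) × [bracket] = (1361/π) × 1.071899 = 464.37 W/m².
Daily total = Q̄ × 24.00 h × 3600 s/h = 464.37 × 24.00 × 3600 / 10⁶ = 40.12 MJ/m².

40.1 MJ/m²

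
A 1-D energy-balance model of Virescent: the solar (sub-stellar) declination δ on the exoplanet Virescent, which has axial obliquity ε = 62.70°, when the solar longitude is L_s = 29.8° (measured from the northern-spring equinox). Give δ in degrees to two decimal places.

sin δ = sin ε · sin L_s = sin 62.70° × sin 29.8° = 0.441620.
δ = arcsin(0.441620) = +26.21°.

δ = +26.21°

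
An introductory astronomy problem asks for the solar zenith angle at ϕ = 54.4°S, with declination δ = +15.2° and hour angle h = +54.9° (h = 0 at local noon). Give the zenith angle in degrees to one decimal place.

cos θ_z = sin ϕ sin δ + cos ϕ cos δ cos h = -0.213186 + 0.323014 = 0.109828.
θ_z = arccos(0.109828) = 83.7°.

θ_z = 83.7°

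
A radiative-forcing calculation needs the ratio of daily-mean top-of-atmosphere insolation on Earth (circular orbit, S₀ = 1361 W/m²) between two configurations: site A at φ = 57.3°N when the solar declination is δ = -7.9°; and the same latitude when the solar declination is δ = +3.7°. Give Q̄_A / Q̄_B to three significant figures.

— Configuration A (φ=+57.3°):
cos H₀ = −tan(+57.3°) tan(-7.900°) = 0.2161, H₀ = 1.3529 rad.
Bracket: H₀ sin φ sin δ + cos φ cos δ sin H₀ = 1.3529×0.84151×-0.13744 + 0.54024×0.99051×0.97636 = -0.156473 + 0.522463 = 0.365990.
Q̄ = (S₀/π) × [bracket] = (1361/π) × 0.365990 = 158.55 W/m².
— Configuration B (φ=+57.3°):
cos H₀ = −tan(+57.3°) tan(+3.700°) = -0.1007, H₀ = 1.6717 rad.
Bracket: H₀ sin φ sin δ + cos φ cos δ sin H₀ = 1.6717×0.84151×0.06453 + 0.54024×0.99792×0.99491 = 0.090778 + 0.536372 = 0.627150.
Q̄ = (S₀/π) × [bracket] = (1361/π) × 0.627150 = 271.69 W/m².
Ratio Q̄_A / Q̄_B = 158.55 / 271.69 = 0.5836.

Q̄_A / Q̄_B ≈ 0.584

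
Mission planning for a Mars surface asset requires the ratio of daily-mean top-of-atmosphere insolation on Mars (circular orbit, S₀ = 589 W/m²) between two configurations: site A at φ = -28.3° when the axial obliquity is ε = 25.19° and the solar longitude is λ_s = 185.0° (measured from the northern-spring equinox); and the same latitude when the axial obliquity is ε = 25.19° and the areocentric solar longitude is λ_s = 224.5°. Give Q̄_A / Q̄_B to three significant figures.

Q̄_A / Q̄_B ≈ 0.845

— Configuration A (φ=-28.3°):
Solar declination: sin δ = sin ε · sin λ_s = sin 25.19° × sin 185.0° = -0.03710, so δ = -2.126°.
cos H₀ = −tan(-28.3°) tan(-2.126°) = -0.0200, H₀ = 1.5908 rad.
Bracket: H₀ sin φ sin δ + cos φ cos δ sin H₀ = 1.5908×-0.47409×-0.03710 + 0.88048×0.99931×0.99980 = 0.027980 + 0.879696 = 0.907676.
Q̄ = (S₀/π) × [bracket] = (589/π) × 0.907676 = 170.18 W/m².
— Configuration B (φ=-28.3°):
sin δ = sin 25.19° × sin 224.5° = -0.29832, so δ = -17.357°.
cos H₀ = −tan(-28.3°) tan(-17.357°) = -0.1683, H₀ = 1.7399 rad.
Bracket: H₀ sin φ sin δ + cos φ cos δ sin H₀ = 1.7399×-0.47409×-0.29832 + 0.88048×0.95447×0.98574 = 0.246075 + 0.828408 = 1.074483.
Q̄ = (S₀/π) × [bracket] = (589/π) × 1.074483 = 201.45 W/m².
Ratio Q̄_A / Q̄_B = 170.18 / 201.45 = 0.8448.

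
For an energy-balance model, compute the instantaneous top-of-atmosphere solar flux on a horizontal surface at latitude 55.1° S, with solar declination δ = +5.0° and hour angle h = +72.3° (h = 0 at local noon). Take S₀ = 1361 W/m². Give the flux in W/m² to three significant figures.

139 W/m²

cos θ_z = sin φ sin δ + cos φ cos δ cos h = -0.071481 + 0.173289 = 0.101808.
Flux = S₀ · cos θ_z = 1361 × 0.101808 = 138.6 W/m².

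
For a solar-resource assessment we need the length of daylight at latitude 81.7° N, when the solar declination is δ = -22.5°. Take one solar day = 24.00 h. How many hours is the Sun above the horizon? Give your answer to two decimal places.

0.00 h

cos H₀ = −tan φ · tan δ = 2.8393 ≥ 1, so the Sun never rises (polar night) and H₀ = 0.
Daylight = 2H₀/(2π) × 24.00 h = (0.0000/π) × 24.00 = 0.00 h.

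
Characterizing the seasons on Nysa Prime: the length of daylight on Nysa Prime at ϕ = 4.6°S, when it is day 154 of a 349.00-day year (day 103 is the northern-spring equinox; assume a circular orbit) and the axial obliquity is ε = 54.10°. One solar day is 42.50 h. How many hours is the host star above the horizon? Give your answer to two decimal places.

20.33 h

Solar longitude: L_s = 360° × (154 − 103)/349.00 = 52.607°.
sin δ = sin 54.10° × sin 52.607° = 0.64357, so δ = +40.059°.
cos h₀ = −tan ϕ · tan δ = −tan(-4.6°) × tan(+40.059°) = 0.0677, so h₀ = 1.5031 rad = 86.12°.
Daylight = 2h₀/(2π) × 42.50 h = (1.5031/π) × 42.50 = 20.33 h.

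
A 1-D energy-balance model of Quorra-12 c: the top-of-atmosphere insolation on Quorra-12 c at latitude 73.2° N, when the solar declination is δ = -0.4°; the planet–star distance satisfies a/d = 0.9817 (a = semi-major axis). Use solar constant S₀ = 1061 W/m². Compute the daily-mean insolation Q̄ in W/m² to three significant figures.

Q̄ ≈ 90.7 W/m²

cos H₀ = −tan(+73.2°) tan(-0.400°) = 0.0231, H₀ = 1.5477 rad.
Bracket: H₀ sin φ sin δ + cos φ cos δ sin H₀ = 1.5477×0.95732×-0.00698 + 0.28903×0.99998×0.99973 = -0.010342 + 0.288946 = 0.278604.
Inverse-square distance factor (a/d)² = 0.9817² = 0.963735.
Q̄ = (S₀/π) × 0.963735 × [bracket] = (1061/π) × 0.963735 × 0.278604 = 90.68 W/m².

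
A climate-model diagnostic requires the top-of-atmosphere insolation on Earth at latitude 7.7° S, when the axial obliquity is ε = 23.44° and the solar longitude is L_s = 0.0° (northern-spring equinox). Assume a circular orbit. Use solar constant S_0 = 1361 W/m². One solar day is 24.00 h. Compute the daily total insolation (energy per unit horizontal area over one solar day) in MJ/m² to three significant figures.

Solar declination: sin δ = sin ε · sin L_s = sin 23.44° × sin 0.0° = 0.00000, so δ = +0.000°.
cos h₀ = −tan(-7.7°) tan(+0.000°) = 0.0000, h₀ = 1.5708 rad.
Bracket: h₀ sin ϕ sin δ + cos ϕ cos δ sin h₀ = 1.5708×-0.13399×0.00000 + 0.99098×1.00000×1.00000 = -0.000000 + 0.990980 = 0.990980.
Q̄ = (S_0/π) × [bracket] = (1361/π) × 0.990980 = 429.31 W/m².
Daily total = Q̄ × 24.00 h × 3600 s/h = 429.31 × 24.00 × 3600 / 10⁶ = 37.09 MJ/m².

37.1 MJ/m²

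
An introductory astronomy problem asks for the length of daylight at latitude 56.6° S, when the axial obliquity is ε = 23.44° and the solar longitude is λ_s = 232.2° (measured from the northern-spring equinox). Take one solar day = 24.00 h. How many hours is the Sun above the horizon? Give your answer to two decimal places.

Solar declination: sin δ = sin ε · sin λ_s = sin 23.44° × sin 232.2° = -0.31431, so δ = -18.319°.
cos H₀ = −tan φ · tan δ = −tan(-56.6°) × tan(-18.319°) = -0.5021, so H₀ = 2.0969 rad = 120.14°.
Daylight = 2H₀/(2π) × 24.00 h = (2.0969/π) × 24.00 = 16.02 h.

16.02 h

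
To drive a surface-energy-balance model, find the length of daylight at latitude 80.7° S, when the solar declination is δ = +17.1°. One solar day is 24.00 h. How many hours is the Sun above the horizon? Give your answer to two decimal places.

0.00 h

cos H₀ = −tan φ · tan δ = 1.8786 ≥ 1, so the Sun never rises (polar night) and H₀ = 0.
Daylight = 2H₀/(2π) × 24.00 h = (0.0000/π) × 24.00 = 0.00 h.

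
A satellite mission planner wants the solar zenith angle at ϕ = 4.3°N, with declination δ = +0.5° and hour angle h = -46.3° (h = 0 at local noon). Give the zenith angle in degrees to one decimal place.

cos θ_z = sin ϕ sin δ + cos ϕ cos δ cos h = 0.000654 + 0.688911 = 0.689565.
θ_z = arccos(0.689565) = 46.4°.

θ_z = 46.4°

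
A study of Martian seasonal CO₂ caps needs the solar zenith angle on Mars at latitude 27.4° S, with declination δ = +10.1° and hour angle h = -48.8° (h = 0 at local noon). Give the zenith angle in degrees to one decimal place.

θ_z = 60.3°

cos θ_z = sin ϕ sin δ + cos ϕ cos δ cos h = -0.080704 + 0.575732 = 0.495028.
θ_z = arccos(0.495028) = 60.3°.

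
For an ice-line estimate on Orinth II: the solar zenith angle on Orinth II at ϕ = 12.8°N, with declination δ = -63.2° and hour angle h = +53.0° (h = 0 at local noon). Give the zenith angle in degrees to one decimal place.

θ_z = 86.2°

cos θ_z = sin ϕ sin δ + cos ϕ cos δ cos h = -0.197751 + 0.264602 = 0.066851.
θ_z = arccos(0.066851) = 86.2°.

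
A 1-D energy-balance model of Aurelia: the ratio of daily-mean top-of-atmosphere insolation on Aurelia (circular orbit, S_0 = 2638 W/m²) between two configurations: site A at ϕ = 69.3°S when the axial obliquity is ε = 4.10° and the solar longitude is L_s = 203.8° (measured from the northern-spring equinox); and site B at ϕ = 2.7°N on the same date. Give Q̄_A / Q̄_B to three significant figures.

Q̄_A / Q̄_B ≈ 0.398

— Configuration A (ϕ=-69.3°):
Solar declination: sin δ = sin ε · sin L_s = sin 4.10° × sin 203.8° = -0.02885, so δ = -1.653°.
cos h₀ = −tan(-69.3°) tan(-1.653°) = -0.0764, h₀ = 1.6473 rad.
Bracket: h₀ sin ϕ sin δ + cos ϕ cos δ sin h₀ = 1.6473×-0.93544×-0.02885 + 0.35347×0.99958×0.99708 = 0.044456 + 0.352290 = 0.396746.
Q̄ = (S_0/π) × [bracket] = (2638/π) × 0.396746 = 333.15 W/m².
— Configuration B (ϕ=+2.7°):
cos h₀ = −tan(+2.7°) tan(-1.653°) = 0.0014, h₀ = 1.5694 rad.
Bracket: h₀ sin ϕ sin δ + cos ϕ cos δ sin h₀ = 1.5694×0.04711×-0.02885 + 0.99889×0.99958×1.00000 = -0.002133 + 0.998470 = 0.996337.
Q̄ = (S_0/π) × [bracket] = (2638/π) × 0.996337 = 836.63 W/m².
Ratio Q̄_A / Q̄_B = 333.15 / 836.63 = 0.3982.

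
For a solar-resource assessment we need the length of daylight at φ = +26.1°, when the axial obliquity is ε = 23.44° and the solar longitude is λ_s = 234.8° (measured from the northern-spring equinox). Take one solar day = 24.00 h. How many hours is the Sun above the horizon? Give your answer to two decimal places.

Solar declination: sin δ = sin ε · sin λ_s = sin 23.44° × sin 234.8° = -0.32505, so δ = -18.969°.
cos H₀ = −tan φ · tan δ = −tan(+26.1°) × tan(-18.969°) = 0.1684, so H₀ = 1.4016 rad = 80.31°.
Daylight = 2H₀/(2π) × 24.00 h = (1.4016/π) × 24.00 = 10.71 h.

10.71 h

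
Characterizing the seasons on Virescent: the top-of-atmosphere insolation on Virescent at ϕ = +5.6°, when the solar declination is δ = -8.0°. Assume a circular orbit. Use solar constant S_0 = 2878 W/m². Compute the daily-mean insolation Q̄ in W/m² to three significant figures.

Q̄ ≈ 883 W/m²

cos h₀ = −tan(+5.6°) tan(-8.000°) = 0.0138, h₀ = 1.5570 rad.
Bracket: h₀ sin ϕ sin δ + cos ϕ cos δ sin h₀ = 1.5570×0.09758×-0.13917 + 0.99523×0.99027×0.99991 = -0.021144 + 0.985458 = 0.964314.
Q̄ = (S_0/π) × [bracket] = (2878/π) × 0.964314 = 883.4 W/m².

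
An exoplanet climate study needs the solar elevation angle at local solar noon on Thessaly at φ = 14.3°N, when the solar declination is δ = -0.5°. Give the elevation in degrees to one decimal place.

75.2°

At local noon the hour angle is zero, so the zenith angle equals |φ − δ| = |+14.3° − (-0.500°)| = 14.800°.
Elevation = 90° − 14.800° = 75.2°.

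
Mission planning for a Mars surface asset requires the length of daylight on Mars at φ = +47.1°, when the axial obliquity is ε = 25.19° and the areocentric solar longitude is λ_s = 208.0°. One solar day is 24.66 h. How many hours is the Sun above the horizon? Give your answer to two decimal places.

10.59 h

sin δ = sin 25.19° × sin 208.0° = -0.19982, so δ = -11.526°.
cos H₀ = −tan φ · tan δ = −tan(+47.1°) × tan(-11.526°) = 0.2195, so H₀ = 1.3495 rad = 77.32°.
Daylight = 2H₀/(2π) × 24.66 h = (1.3495/π) × 24.66 = 10.59 h.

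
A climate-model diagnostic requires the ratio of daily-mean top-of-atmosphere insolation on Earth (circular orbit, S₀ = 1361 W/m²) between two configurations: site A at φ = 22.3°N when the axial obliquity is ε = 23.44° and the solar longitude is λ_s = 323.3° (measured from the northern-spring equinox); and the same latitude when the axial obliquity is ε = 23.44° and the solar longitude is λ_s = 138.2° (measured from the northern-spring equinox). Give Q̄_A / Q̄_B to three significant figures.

Q̄_A / Q̄_B ≈ 0.721

— Configuration A (φ=+22.3°):
Solar declination: sin δ = sin ε · sin λ_s = sin 23.44° × sin 323.3° = -0.23773, so δ = -13.753°.
cos H₀ = −tan(+22.3°) tan(-13.753°) = 0.1004, H₀ = 1.4702 rad.
Bracket: H₀ sin φ sin δ + cos φ cos δ sin H₀ = 1.4702×0.37946×-0.23773 + 0.92521×0.97133×0.99495 = -0.132625 + 0.894146 = 0.761521.
Q̄ = (S₀/π) × [bracket] = (1361/π) × 0.761521 = 329.91 W/m².
— Configuration B (φ=+22.3°):
Solar declination: sin δ = sin ε · sin λ_s = sin 23.44° × sin 138.2° = 0.26514, so δ = +15.375°.
cos H₀ = −tan(+22.3°) tan(+15.375°) = -0.1128, H₀ = 1.6838 rad.
Bracket: H₀ sin φ sin δ + cos φ cos δ sin H₀ = 1.6838×0.37946×0.26514 + 0.92521×0.96421×0.99362 = 0.169407 + 0.886405 = 1.055812.
Q̄ = (S₀/π) × [bracket] = (1361/π) × 1.055812 = 457.40 W/m².
Ratio Q̄_A / Q̄_B = 329.91 / 457.40 = 0.7213.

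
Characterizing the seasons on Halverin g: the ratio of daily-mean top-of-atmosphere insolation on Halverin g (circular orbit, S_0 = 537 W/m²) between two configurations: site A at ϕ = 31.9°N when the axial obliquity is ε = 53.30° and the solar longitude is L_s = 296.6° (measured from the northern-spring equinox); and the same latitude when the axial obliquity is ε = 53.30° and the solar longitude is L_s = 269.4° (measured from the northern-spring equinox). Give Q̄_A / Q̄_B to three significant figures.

— Configuration A (ϕ=+31.9°):
Solar declination: sin δ = sin ε · sin L_s = sin 53.30° × sin 296.6° = -0.71691, so δ = -45.800°.
cos h₀ = −tan(+31.9°) tan(-45.800°) = 0.6401, h₀ = 0.8762 rad.
Bracket: h₀ sin ϕ sin δ + cos ϕ cos δ sin h₀ = 0.8762×0.52844×-0.71691 + 0.84897×0.69716×0.76831 = -0.331943 + 0.454738 = 0.122795.
Q̄ = (S_0/π) × [bracket] = (537/π) × 0.122795 = 20.990 W/m².
— Configuration B (ϕ=+31.9°):
Solar declination: sin δ = sin ε · sin L_s = sin 53.30° × sin 269.4° = -0.80173, so δ = -53.296°.
cos h₀ = −tan(+31.9°) tan(-53.296°) = 0.8349, h₀ = 0.5828 rad.
Bracket: h₀ sin ϕ sin δ + cos ϕ cos δ sin h₀ = 0.5828×0.52844×-0.80173 + 0.84897×0.59768×0.55033 = -0.246913 + 0.279244 = 0.032331.
Q̄ = (S_0/π) × [bracket] = (537/π) × 0.032331 = 5.5264 W/m².
Ratio Q̄_A / Q̄_B = 20.990 / 5.5264 = 3.798.

Q̄_A / Q̄_B ≈ 3.80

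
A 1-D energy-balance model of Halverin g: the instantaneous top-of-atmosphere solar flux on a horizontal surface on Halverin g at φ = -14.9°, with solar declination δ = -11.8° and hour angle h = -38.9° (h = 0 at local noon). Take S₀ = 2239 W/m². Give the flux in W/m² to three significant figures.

cos θ_z = sin φ sin δ + cos φ cos δ cos h = 0.052583 + 0.736182 = 0.788765.
Flux = S₀ · cos θ_z = 2239 × 0.788765 = 1766 W/m².

1.77e+03 W/m²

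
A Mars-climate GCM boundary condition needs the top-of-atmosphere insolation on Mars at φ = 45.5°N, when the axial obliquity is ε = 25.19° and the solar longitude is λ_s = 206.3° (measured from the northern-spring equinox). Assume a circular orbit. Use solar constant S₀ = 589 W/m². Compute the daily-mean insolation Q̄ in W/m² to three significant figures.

Solar declination: sin δ = sin ε · sin λ_s = sin 25.19° × sin 206.3° = -0.18858, so δ = -10.870°.
cos H₀ = −tan(+45.5°) tan(-10.870°) = 0.1954, H₀ = 1.3741 rad.
Bracket: H₀ sin φ sin δ + cos φ cos δ sin H₀ = 1.3741×0.71325×-0.18858 + 0.70091×0.98206×0.98072 = -0.184823 + 0.675065 = 0.490242.
Q̄ = (S₀/π) × [bracket] = (589/π) × 0.490242 = 91.91 W/m².

Q̄ ≈ 91.9 W/m²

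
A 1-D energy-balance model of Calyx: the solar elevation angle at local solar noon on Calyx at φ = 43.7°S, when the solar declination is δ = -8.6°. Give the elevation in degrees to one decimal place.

At local noon the hour angle is zero, so the zenith angle equals |φ − δ| = |-43.7° − (-8.600°)| = 35.100°.
Elevation = 90° − 35.100° = 54.9°.

54.9°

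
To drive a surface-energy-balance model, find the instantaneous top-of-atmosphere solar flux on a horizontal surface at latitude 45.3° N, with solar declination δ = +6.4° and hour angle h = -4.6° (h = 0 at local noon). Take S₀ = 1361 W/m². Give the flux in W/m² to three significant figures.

cos θ_z = sin φ sin δ + cos φ cos δ cos h = 0.079232 + 0.696759 = 0.775991.
Flux = S₀ · cos θ_z = 1361 × 0.775991 = 1056 W/m².

1.06e+03 W/m²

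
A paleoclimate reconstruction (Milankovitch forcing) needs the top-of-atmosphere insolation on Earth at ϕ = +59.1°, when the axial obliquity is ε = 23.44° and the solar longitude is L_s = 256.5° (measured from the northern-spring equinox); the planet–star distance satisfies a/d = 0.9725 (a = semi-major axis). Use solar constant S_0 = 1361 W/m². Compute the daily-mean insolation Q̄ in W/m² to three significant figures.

Solar declination: sin δ = sin ε · sin L_s = sin 23.44° × sin 256.5° = -0.38680, so δ = -22.755°.
cos h₀ = −tan(+59.1°) tan(-22.755°) = 0.7008, h₀ = 0.7942 rad.
Bracket: h₀ sin ϕ sin δ + cos ϕ cos δ sin h₀ = 0.7942×0.85806×-0.38680 + 0.51354×0.92216×0.71332 = -0.263593 + 0.337804 = 0.074211.
Inverse-square distance factor (a/d)² = 0.9725² = 0.945756.
Q̄ = (S_0/π) × 0.945756 × [bracket] = (1361/π) × 0.945756 × 0.074211 = 30.41 W/m².

Q̄ ≈ 30.4 W/m²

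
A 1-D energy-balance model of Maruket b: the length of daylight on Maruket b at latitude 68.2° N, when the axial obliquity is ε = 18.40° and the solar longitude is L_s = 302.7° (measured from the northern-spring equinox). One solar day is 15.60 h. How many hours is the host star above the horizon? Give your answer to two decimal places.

4.03 h

Solar declination: sin δ = sin ε · sin L_s = sin 18.40° × sin 302.7° = -0.26562, so δ = -15.404°.
cos h₀ = −tan ϕ · tan δ = −tan(+68.2°) × tan(-15.404°) = 0.6888, so h₀ = 0.8109 rad = 46.46°.
Daylight = 2h₀/(2π) × 15.60 h = (0.8109/π) × 15.60 = 4.03 h.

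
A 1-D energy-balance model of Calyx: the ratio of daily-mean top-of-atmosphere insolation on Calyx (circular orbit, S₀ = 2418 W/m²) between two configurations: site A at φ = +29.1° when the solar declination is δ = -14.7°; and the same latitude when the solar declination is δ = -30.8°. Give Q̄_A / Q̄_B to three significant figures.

— Configuration A (φ=+29.1°):
cos H₀ = −tan(+29.1°) tan(-14.700°) = 0.1460, H₀ = 1.4243 rad.
Bracket: H₀ sin φ sin δ + cos φ cos δ sin H₀ = 1.4243×0.48634×-0.25376 + 0.87377×0.96727×0.98928 = -0.175778 + 0.836111 = 0.660333.
Q̄ = (S₀/π) × [bracket] = (2418/π) × 0.660333 = 508.24 W/m².
— Configuration B (φ=+29.1°):
cos H₀ = −tan(+29.1°) tan(-30.800°) = 0.3318, H₀ = 1.2326 rad.
Bracket: H₀ sin φ sin δ + cos φ cos δ sin H₀ = 1.2326×0.48634×-0.51204 + 0.87377×0.85896×0.94335 = -0.306949 + 0.708016 = 0.401067.
Q̄ = (S₀/π) × [bracket] = (2418/π) × 0.401067 = 308.69 W/m².
Ratio Q̄_A / Q̄_B = 508.24 / 308.69 = 1.646.

Q̄_A / Q̄_B ≈ 1.65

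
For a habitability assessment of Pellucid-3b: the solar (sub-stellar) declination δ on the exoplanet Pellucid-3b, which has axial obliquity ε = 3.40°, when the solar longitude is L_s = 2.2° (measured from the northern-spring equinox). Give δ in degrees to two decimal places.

sin δ = sin ε · sin L_s = sin 3.40° × sin 2.2° = 0.002277.
δ = arcsin(0.002277) = +0.13°.

δ = +0.13°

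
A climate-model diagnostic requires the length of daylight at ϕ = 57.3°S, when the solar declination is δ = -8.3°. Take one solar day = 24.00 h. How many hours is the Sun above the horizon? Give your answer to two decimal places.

cos h₀ = −tan ϕ · tan δ = −tan(-57.3°) × tan(-8.300°) = -0.2272, so h₀ = 1.8000 rad = 103.13°.
Daylight = 2h₀/(2π) × 24.00 h = (1.8000/π) × 24.00 = 13.75 h.

13.75 h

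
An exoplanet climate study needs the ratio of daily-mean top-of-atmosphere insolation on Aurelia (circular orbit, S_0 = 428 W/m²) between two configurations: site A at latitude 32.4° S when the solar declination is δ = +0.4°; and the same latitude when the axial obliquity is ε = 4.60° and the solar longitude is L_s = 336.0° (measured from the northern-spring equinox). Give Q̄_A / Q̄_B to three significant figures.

— Configuration A (ϕ=-32.4°):
cos h₀ = −tan(-32.4°) tan(+0.400°) = 0.0044, h₀ = 1.5664 rad.
Bracket: h₀ sin ϕ sin δ + cos ϕ cos δ sin h₀ = 1.5664×-0.53583×0.00698 + 0.84433×0.99998×0.99999 = -0.005858 + 0.844305 = 0.838447.
Q̄ = (S_0/π) × [bracket] = (428/π) × 0.838447 = 114.23 W/m².
— Configuration B (ϕ=-32.4°):
Solar declination: sin δ = sin ε · sin L_s = sin 4.60° × sin 336.0° = -0.03262, so δ = -1.869°.
cos h₀ = −tan(-32.4°) tan(-1.869°) = -0.0207, h₀ = 1.5915 rad.
Bracket: h₀ sin ϕ sin δ + cos ϕ cos δ sin h₀ = 1.5915×-0.53583×-0.03262 + 0.84433×0.99947×0.99979 = 0.027817 + 0.843705 = 0.871522.
Q̄ = (S_0/π) × [bracket] = (428/π) × 0.871522 = 118.73 W/m².
Ratio Q̄_A / Q̄_B = 114.23 / 118.73 = 0.9621.

Q̄_A / Q̄_B ≈ 0.962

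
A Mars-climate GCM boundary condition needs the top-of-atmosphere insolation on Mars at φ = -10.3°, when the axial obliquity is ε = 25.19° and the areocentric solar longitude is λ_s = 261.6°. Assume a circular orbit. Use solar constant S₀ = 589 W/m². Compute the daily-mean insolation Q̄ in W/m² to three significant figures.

Q̄ ≈ 190 W/m²

sin δ = sin 25.19° × sin 261.6° = -0.42106, so δ = -24.901°.
cos H₀ = −tan(-10.3°) tan(-24.901°) = -0.0844, H₀ = 1.6553 rad.
Bracket: H₀ sin φ sin δ + cos φ cos δ sin H₀ = 1.6553×-0.17880×-0.42106 + 0.98389×0.90703×0.99644 = 0.124620 + 0.889241 = 1.013861.
Q̄ = (S₀/π) × [bracket] = (589/π) × 1.013861 = 190.1 W/m².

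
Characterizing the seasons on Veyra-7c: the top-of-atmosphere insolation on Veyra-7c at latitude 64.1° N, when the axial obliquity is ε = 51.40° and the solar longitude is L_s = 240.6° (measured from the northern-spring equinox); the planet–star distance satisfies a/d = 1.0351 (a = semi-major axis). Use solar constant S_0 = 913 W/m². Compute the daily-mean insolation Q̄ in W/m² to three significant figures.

Solar declination: sin δ = sin ε · sin L_s = sin 51.40° × sin 240.6° = -0.68087, so δ = -42.912°.
cos h₀ = −tan(+64.1°) tan(-42.912°) = 1.9145 ≥ 1 ⇒ polar night, h₀ = 0 and Q̄ = 0.
Inverse-square distance factor (a/d)² = 1.0351² = 1.071432.

Q̄ ≈ 0.00 W/m²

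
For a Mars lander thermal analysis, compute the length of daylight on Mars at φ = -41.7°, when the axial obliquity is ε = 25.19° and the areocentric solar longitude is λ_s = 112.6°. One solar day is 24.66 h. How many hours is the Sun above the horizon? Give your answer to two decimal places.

9.26 h

sin δ = sin 25.19° × sin 112.6° = 0.39294, so δ = +23.137°.
cos H₀ = −tan φ · tan δ = −tan(-41.7°) × tan(+23.137°) = 0.3807, so H₀ = 1.1802 rad = 67.62°.
Daylight = 2H₀/(2π) × 24.66 h = (1.1802/π) × 24.66 = 9.26 h.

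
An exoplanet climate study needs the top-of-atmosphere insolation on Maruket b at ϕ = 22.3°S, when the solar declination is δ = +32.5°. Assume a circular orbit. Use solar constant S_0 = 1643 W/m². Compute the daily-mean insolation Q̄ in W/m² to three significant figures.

Q̄ ≈ 255 W/m²

cos h₀ = −tan(-22.3°) tan(+32.500°) = 0.2613, h₀ = 1.3064 rad.
Bracket: h₀ sin ϕ sin δ + cos ϕ cos δ sin h₀ = 1.3064×-0.37946×0.53730 + 0.92521×0.84339×0.96526 = -0.266354 + 0.753205 = 0.486851.
Q̄ = (S_0/π) × [bracket] = (1643/π) × 0.486851 = 254.6 W/m².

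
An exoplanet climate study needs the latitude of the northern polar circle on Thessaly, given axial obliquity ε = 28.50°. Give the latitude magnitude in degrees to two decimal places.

61.50°

The polar circle is the lowest latitude that experiences at least one full rotation of continuous daylight at the northern-summer solstice; it lies at |φ| = 90° − ε = 90° − 28.50° = 61.50°.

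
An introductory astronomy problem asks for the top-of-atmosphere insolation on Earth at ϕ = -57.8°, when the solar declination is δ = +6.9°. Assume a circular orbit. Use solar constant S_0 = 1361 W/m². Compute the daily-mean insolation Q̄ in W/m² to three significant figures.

cos h₀ = −tan(-57.8°) tan(+6.900°) = 0.1922, h₀ = 1.3774 rad.
Bracket: h₀ sin ϕ sin δ + cos ϕ cos δ sin h₀ = 1.3774×-0.84619×0.12014 + 0.53288×0.99276×0.98136 = -0.140028 + 0.519161 = 0.379133.
Q̄ = (S_0/π) × [bracket] = (1361/π) × 0.379133 = 164.2 W/m².

Q̄ ≈ 164 W/m²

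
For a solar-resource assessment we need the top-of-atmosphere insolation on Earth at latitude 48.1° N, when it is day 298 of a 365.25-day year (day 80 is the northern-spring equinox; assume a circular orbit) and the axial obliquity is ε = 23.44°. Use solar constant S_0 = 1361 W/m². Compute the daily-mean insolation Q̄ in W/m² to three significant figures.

Q̄ ≈ 176 W/m²

Solar longitude: L_s = 360° × (298 − 80)/365.25 = 214.867°.
sin δ = sin 23.44° × sin 214.867° = -0.22740, so δ = -13.144°.
cos h₀ = −tan(+48.1°) tan(-13.144°) = 0.2603, h₀ = 1.3075 rad.
Bracket: h₀ sin ϕ sin δ + cos ϕ cos δ sin h₀ = 1.3075×0.74431×-0.22740 + 0.66783×0.97380×0.96554 = -0.221302 + 0.627922 = 0.406620.
Q̄ = (S_0/π) × [bracket] = (1361/π) × 0.406620 = 176.2 W/m².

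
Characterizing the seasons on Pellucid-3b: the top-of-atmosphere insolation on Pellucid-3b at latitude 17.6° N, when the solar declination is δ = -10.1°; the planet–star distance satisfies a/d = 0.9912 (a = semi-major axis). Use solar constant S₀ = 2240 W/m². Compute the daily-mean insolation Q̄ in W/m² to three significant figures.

Q̄ ≈ 600 W/m²

cos H₀ = −tan(+17.6°) tan(-10.100°) = 0.0565, H₀ = 1.5143 rad.
Bracket: H₀ sin φ sin δ + cos φ cos δ sin H₀ = 1.5143×0.30237×-0.17537 + 0.95319×0.98450×0.99840 = -0.080298 + 0.936914 = 0.856616.
Inverse-square distance factor (a/d)² = 0.9912² = 0.982477.
Q̄ = (S₀/π) × 0.982477 × [bracket] = (2240/π) × 0.982477 × 0.856616 = 600.1 W/m².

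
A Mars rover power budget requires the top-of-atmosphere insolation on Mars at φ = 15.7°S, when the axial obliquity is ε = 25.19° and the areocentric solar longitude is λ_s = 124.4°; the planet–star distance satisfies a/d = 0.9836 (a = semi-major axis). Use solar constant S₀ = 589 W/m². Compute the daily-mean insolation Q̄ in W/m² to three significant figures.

sin δ = sin 25.19° × sin 124.4° = 0.35119, so δ = +20.560°.
cos H₀ = −tan(-15.7°) tan(+20.560°) = 0.1054, H₀ = 1.4652 rad.
Bracket: H₀ sin φ sin δ + cos φ cos δ sin H₀ = 1.4652×-0.27060×0.35119 + 0.96269×0.93631×0.99443 = -0.139241 + 0.896356 = 0.757115.
Inverse-square distance factor (a/d)² = 0.9836² = 0.967469.
Q̄ = (S₀/π) × 0.967469 × [bracket] = (589/π) × 0.967469 × 0.757115 = 137.3 W/m².

Q̄ ≈ 137 W/m²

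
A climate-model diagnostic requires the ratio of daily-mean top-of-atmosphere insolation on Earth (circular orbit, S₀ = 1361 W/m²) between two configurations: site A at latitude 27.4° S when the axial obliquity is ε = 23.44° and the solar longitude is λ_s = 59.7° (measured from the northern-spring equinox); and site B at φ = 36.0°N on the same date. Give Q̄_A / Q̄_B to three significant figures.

— Configuration A (φ=-27.4°):
Solar declination: sin δ = sin ε · sin λ_s = sin 23.44° × sin 59.7° = 0.34345, so δ = +20.087°.
cos H₀ = −tan(-27.4°) tan(+20.087°) = 0.1896, H₀ = 1.3801 rad.
Bracket: H₀ sin φ sin δ + cos φ cos δ sin H₀ = 1.3801×-0.46020×0.34345 + 0.88782×0.93917×0.98187 = -0.218133 + 0.818697 = 0.600564.
Q̄ = (S₀/π) × [bracket] = (1361/π) × 0.600564 = 260.18 W/m².
— Configuration B (φ=+36.0°):
cos H₀ = −tan(+36.0°) tan(+20.087°) = -0.2657, H₀ = 1.8397 rad.
Bracket: H₀ sin φ sin δ + cos φ cos δ sin H₀ = 1.8397×0.58779×0.34345 + 0.80902×0.93917×0.96406 = 0.371392 + 0.732500 = 1.103892.
Q̄ = (S₀/π) × [bracket] = (1361/π) × 1.103892 = 478.23 W/m².
Ratio Q̄_A / Q̄_B = 260.18 / 478.23 = 0.5440.

Q̄_A / Q̄_B ≈ 0.544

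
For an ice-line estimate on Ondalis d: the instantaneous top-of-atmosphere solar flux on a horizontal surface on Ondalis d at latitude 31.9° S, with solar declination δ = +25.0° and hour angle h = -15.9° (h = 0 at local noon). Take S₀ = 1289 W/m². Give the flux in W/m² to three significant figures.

cos θ_z = sin φ sin δ + cos φ cos δ cos h = -0.223328 + 0.739992 = 0.516664.
Flux = S₀ · cos θ_z = 1289 × 0.516664 = 666.0 W/m².

666 W/m²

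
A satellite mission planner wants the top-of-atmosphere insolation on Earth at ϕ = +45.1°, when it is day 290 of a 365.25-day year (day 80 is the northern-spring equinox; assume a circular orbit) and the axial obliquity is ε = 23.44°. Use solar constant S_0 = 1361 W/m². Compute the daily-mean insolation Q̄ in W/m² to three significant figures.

Solar longitude: L_s = 360° × (290 − 80)/365.25 = 206.982°.
sin δ = sin 23.44° × sin 206.982° = -0.18048, so δ = -10.398°.
cos h₀ = −tan(+45.1°) tan(-10.398°) = 0.1841, h₀ = 1.3856 rad.
Bracket: h₀ sin ϕ sin δ + cos ϕ cos δ sin h₀ = 1.3856×0.70834×-0.18048 + 0.70587×0.98358×0.98290 = -0.177137 + 0.682407 = 0.505270.
Q̄ = (S_0/π) × [bracket] = (1361/π) × 0.505270 = 218.9 W/m².

Q̄ ≈ 219 W/m²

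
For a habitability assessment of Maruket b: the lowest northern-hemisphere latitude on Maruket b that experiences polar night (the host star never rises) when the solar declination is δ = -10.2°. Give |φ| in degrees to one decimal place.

Polar night requires cos H₀ = −tan φ tan δ ≥ 1, i.e. tan φ tan δ ≤ −1.
The boundary is |tan φ| · |tan δ| = 1, so |φ| = 90° − |δ| = 90° − 10.2° = 79.8° in the northern hemisphere.

|φ| = 79.8°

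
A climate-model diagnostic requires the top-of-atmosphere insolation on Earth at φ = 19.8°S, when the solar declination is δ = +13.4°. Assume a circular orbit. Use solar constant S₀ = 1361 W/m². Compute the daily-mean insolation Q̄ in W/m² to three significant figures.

Q̄ ≈ 345 W/m²

cos H₀ = −tan(-19.8°) tan(+13.400°) = 0.0858, H₀ = 1.4849 rad.
Bracket: H₀ sin φ sin δ + cos φ cos δ sin H₀ = 1.4849×-0.33874×0.23175 + 0.94088×0.97278×0.99632 = -0.116569 + 0.911901 = 0.795332.
Q̄ = (S₀/π) × [bracket] = (1361/π) × 0.795332 = 344.6 W/m².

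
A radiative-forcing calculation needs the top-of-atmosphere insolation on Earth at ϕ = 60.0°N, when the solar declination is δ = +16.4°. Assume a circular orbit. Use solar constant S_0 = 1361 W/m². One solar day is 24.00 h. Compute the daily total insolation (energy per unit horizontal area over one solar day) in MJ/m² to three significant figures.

cos h₀ = −tan(+60.0°) tan(+16.400°) = -0.5098, h₀ = 2.1057 rad.
Bracket: h₀ sin ϕ sin δ + cos ϕ cos δ sin h₀ = 2.1057×0.86603×0.28234 + 0.50000×0.95931×0.86031 = 0.514875 + 0.412652 = 0.927527.
Q̄ = (S_0/π) × [bracket] = (1361/π) × 0.927527 = 401.82 W/m².
Daily total = Q̄ × 24.00 h × 3600 s/h = 401.82 × 24.00 × 3600 / 10⁶ = 34.72 MJ/m².

34.7 MJ/m²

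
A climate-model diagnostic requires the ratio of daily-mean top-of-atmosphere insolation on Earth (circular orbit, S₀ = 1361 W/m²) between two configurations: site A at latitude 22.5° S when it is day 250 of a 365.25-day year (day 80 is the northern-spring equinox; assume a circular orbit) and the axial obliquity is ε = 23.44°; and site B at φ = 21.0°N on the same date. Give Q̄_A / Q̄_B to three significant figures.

— Configuration A (φ=-22.5°):
Solar longitude: λ_s = 360° × (250 − 80)/365.25 = 167.556°.
sin δ = sin 23.44° × sin 167.556° = 0.08571, so δ = +4.917°.
cos H₀ = −tan(-22.5°) tan(+4.917°) = 0.0356, H₀ = 1.5352 rad.
Bracket: H₀ sin φ sin δ + cos φ cos δ sin H₀ = 1.5352×-0.38268×0.08571 + 0.92388×0.99632×0.99936 = -0.050354 + 0.919891 = 0.869537.
Q̄ = (S₀/π) × [bracket] = (1361/π) × 0.869537 = 376.70 W/m².
— Configuration B (φ=+21.0°):
cos H₀ = −tan(+21.0°) tan(+4.917°) = -0.0330, H₀ = 1.6038 rad.
Bracket: H₀ sin φ sin δ + cos φ cos δ sin H₀ = 1.6038×0.35837×0.08571 + 0.93358×0.99632×0.99945 = 0.049262 + 0.929633 = 0.978895.
Q̄ = (S₀/π) × [bracket] = (1361/π) × 0.978895 = 424.08 W/m².
Ratio Q̄_A / Q̄_B = 376.70 / 424.08 = 0.8883.

Q̄_A / Q̄_B ≈ 0.888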